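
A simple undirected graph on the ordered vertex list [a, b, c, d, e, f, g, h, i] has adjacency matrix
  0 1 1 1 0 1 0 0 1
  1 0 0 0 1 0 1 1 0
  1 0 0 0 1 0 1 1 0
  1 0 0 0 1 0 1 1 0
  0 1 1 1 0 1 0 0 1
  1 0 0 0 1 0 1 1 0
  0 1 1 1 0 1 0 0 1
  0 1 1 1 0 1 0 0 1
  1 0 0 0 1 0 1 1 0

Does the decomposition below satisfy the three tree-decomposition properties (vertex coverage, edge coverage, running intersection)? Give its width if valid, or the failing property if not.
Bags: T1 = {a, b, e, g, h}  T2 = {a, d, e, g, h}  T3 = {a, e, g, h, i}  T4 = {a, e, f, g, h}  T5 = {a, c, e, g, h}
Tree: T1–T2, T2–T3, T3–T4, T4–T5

Checking the three conditions: (i) the bags cover all of {a, b, c, d, e, f, g, h, i}; (ii) for each edge, some bag contains both endpoints; (iii) the bags containing any fixed vertex form a subtree. All hold, so the decomposition is valid with width 5 − 1 = 4.

Yes; width 4.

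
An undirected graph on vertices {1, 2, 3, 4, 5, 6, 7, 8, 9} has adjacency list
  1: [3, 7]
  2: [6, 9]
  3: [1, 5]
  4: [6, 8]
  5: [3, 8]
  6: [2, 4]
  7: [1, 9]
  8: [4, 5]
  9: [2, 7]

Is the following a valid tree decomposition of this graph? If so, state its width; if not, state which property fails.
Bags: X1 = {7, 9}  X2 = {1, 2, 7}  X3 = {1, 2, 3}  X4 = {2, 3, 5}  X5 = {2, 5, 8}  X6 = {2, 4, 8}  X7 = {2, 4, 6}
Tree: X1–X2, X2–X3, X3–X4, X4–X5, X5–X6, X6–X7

A tree decomposition must satisfy three properties: every vertex lies in some bag; for every edge, both endpoints lie together in some bag; and for every vertex, the bags containing it form a connected subtree. Here edge (2,9) lies in no bag, so the decomposition is invalid.

No — edge (2,9) lies in no bag.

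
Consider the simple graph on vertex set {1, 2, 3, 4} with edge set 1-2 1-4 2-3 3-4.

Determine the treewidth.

A width-2 tree decomposition is:
Bags: B1 = {1, 3, 4}  B2 = {1, 2, 3}
Tree: B1–B2
Each bag holds 3 vertices, so the decomposition has width 2, which upper-bounds the treewidth. The edges 1–4–3–2–1 form a cycle, so G is not a tree and its treewidth is at least 2. The upper and lower bounds meet at 2, so that is the treewidth.

2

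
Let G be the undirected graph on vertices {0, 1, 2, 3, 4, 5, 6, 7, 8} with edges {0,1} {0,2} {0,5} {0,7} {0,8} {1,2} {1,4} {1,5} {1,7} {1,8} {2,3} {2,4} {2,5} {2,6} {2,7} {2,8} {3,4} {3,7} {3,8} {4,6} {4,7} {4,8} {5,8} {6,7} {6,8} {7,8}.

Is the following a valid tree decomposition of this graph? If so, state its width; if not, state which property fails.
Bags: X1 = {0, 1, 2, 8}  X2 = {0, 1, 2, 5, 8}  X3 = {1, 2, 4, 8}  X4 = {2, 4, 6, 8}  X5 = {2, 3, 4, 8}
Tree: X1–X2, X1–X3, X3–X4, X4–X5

A tree decomposition must satisfy three properties: every vertex lies in some bag; for every edge, both endpoints lie together in some bag; and for every vertex, the bags containing it form a connected subtree. Here vertex 7 appears in no bag, so the decomposition is invalid.

No — vertex 7 appears in no bag.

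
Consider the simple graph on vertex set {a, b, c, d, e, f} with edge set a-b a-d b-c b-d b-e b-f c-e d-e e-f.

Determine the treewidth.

A width-2 tree decomposition is:
Bags: B1 = {b, d, e}  B2 = {b, e, f}  B3 = {a, b, d}  B4 = {b, c, e}
Tree: B1–B2, B1–B3, B1–B4
Each bag holds 3 vertices, so the decomposition has width 2, which upper-bounds the treewidth. For the lower bound, the 3 vertices {b, d, e} are pairwise adjacent, and any tree decomposition puts a clique entirely inside one bag — forcing width ≥ 2. Combining the bounds, tw(G) = 2.

2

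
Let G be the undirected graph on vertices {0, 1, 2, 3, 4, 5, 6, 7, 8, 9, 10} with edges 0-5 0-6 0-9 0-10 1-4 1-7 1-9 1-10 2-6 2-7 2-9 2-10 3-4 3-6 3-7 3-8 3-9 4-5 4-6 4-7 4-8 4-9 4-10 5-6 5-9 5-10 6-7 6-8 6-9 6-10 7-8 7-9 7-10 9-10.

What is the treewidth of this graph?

A width-4 tree decomposition is:
Bags: B1 = {4, 5, 6, 9, 10}  B2 = {4, 6, 7, 9, 10}  B3 = {2, 6, 7, 9, 10}  B4 = {3, 4, 6, 7, 9}  B5 = {0, 5, 6, 9, 10}  B6 = {1, 4, 7, 9, 10}  B7 = {3, 4, 6, 7, 8}
Tree: B1–B2, B2–B3, B2–B4, B1–B5, B2–B6, B4–B7
Every bag has size at most 5, so the width is 5 − 1 = 4 and tw(G) ≤ 4. Conversely, {1, 4, 7, 9, 10} is a clique of size 5, and the vertices of any clique must share a bag in every tree decomposition; so some bag has ≥ 5 vertices and tw(G) ≥ 4. The upper and lower bounds meet at 4, so that is the treewidth.

4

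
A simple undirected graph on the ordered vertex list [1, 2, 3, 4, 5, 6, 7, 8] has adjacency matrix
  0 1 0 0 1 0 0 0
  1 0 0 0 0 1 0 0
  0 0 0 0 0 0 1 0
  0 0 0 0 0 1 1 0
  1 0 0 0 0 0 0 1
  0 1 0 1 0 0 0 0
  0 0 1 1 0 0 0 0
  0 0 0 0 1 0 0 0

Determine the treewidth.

1

A width-1 tree decomposition is:
Bags: B1 = {5, 8}  B2 = {1, 5}  B3 = {1, 2}  B4 = {2, 6}  B5 = {4, 6}  B6 = {4, 7}  B7 = {3, 7}
Tree: B1–B2, B2–B3, B3–B4, B4–B5, B5–B6, B6–B7
Every bag has size at most 2, so the width is 2 − 1 = 1 and tw(G) ≤ 1. Since G has at least one edge (e.g. 8–5), it is not an edgeless graph, so tw(G) ≥ 1. Hence tw(G) = 1 exactly.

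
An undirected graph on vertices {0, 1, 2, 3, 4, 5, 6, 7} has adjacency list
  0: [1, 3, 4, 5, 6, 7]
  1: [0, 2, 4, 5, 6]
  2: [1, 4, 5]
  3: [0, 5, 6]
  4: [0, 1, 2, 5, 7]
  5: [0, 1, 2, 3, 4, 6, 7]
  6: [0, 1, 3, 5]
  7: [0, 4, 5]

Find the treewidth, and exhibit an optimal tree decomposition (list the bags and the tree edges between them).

Treewidth 3.
One optimal decomposition is:
Bags: B1 = {0, 1, 4, 5}  B2 = {0, 1, 5, 6}  B3 = {0, 4, 5, 7}  B4 = {1, 2, 4, 5}  B5 = {0, 3, 5, 6}
Tree: B1–B2, B1–B3, B1–B4, B2–B5

The largest bag has 4 vertices, giving width 3; this decomposition certifies tw(G) ≤ 3. Conversely, {0, 1, 4, 5} is a clique of size 4, and the vertices of any clique must share a bag in every tree decomposition; so some bag has ≥ 4 vertices and tw(G) ≥ 3. The upper and lower bounds meet at 3, so that is the treewidth.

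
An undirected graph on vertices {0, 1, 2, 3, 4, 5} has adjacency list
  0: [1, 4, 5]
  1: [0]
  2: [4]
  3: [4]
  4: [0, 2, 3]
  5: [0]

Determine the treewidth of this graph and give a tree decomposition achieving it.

Treewidth 1.
Bags: B1 = {0, 4}  B2 = {3, 4}  B3 = {0, 5}  B4 = {0, 1}  B5 = {2, 4}
Tree: B1–B2, B1–B3, B1–B4, B1–B5

The largest bag has 2 vertices, giving width 1; this decomposition certifies tw(G) ≤ 1. Any graph with an edge has treewidth ≥ 1, and G has the edge 0–4. Therefore the treewidth is 1.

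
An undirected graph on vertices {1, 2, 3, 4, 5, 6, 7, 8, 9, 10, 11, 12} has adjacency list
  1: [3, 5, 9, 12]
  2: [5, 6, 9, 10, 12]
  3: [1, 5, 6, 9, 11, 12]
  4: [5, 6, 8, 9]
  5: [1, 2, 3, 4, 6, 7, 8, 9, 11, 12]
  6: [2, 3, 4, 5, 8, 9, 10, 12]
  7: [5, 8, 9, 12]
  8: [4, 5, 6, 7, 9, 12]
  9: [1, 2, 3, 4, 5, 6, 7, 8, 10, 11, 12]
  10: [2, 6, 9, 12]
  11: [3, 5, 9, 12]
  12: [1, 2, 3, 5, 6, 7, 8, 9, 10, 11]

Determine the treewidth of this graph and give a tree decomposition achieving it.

The largest bag has 5 vertices, giving width 4; this decomposition certifies tw(G) ≤ 4. For the lower bound, the 5 vertices {2, 6, 9, 10, 12} are pairwise adjacent, and any tree decomposition puts a clique entirely inside one bag — forcing width ≥ 4. Hence tw(G) = 4 exactly.

Treewidth 4.
Bags: B1 = {2, 5, 6, 9, 12}  B2 = {2, 6, 9, 10, 12}  B3 = {5, 6, 8, 9, 12}  B4 = {3, 5, 6, 9, 12}  B5 = {1, 3, 5, 9, 12}  B6 = {4, 5, 6, 8, 9}  B7 = {5, 7, 8, 9, 12}  B8 = {3, 5, 9, 11, 12}
Tree: B1–B2, B1–B3, B3–B4, B4–B5, B3–B6, B3–B7, B4–B8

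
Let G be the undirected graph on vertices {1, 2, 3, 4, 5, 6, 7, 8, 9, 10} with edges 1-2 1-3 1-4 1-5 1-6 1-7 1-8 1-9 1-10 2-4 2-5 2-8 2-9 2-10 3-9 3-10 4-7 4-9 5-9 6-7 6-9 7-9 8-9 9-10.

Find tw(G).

3

A width-3 tree decomposition is:
Bags: B1 = {1, 2, 4, 9}  B2 = {1, 2, 9, 10}  B3 = {1, 2, 8, 9}  B4 = {1, 4, 7, 9}  B5 = {1, 2, 5, 9}  B6 = {1, 6, 7, 9}  B7 = {1, 3, 9, 10}
Tree: B1–B2, B2–B3, B1–B4, B1–B5, B4–B6, B2–B7
Each bag holds 4 vertices, so the decomposition has width 3, which upper-bounds the treewidth. On the other hand G contains the 4-clique {1, 2, 8, 9}. A clique must lie in a single bag of any decomposition, so no decomposition can have width below 3. Combining the bounds, tw(G) = 3.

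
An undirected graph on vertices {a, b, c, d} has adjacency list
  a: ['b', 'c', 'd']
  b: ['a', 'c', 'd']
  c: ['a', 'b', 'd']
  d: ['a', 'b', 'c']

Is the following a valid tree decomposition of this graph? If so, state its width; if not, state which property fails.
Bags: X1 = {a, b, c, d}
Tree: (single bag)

Checking the three conditions: (i) the bags cover all of {a, b, c, d}; (ii) for each edge, some bag contains both endpoints; (iii) the bags containing any fixed vertex form a subtree. All hold, so the decomposition is valid with width 4 − 1 = 3.

Yes; width 3.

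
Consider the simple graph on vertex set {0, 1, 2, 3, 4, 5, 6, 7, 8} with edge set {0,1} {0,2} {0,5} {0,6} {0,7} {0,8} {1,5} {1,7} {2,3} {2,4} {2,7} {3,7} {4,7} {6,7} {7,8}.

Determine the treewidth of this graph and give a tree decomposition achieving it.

Every bag has size at most 3, so the width is 3 − 1 = 2 and tw(G) ≤ 2. On the other hand G contains the 3-clique {0, 1, 5}. A clique must lie in a single bag of any decomposition, so no decomposition can have width below 2. Therefore the treewidth is 2.

Treewidth 2.
Bags: B1 = {0, 2, 7}  B2 = {0, 6, 7}  B3 = {0, 1, 7}  B4 = {2, 4, 7}  B5 = {0, 1, 5}  B6 = {0, 7, 8}  B7 = {2, 3, 7}
Tree: B1–B2, B2–B3, B1–B4, B3–B5, B3–B6, B4–B7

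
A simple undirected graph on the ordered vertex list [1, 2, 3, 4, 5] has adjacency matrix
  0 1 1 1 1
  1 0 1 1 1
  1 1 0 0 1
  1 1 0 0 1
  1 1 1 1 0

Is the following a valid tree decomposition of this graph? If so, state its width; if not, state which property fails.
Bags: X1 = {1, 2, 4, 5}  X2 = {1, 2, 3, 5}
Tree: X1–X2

Yes; width 3.

Vertex coverage: the bags together contain {1, 2, 3, 4, 5}, the full vertex set. Edge coverage: each edge of G has both endpoints in at least one bag. Running intersection: for every vertex, the bags containing it form a connected subtree. All three properties hold, so this is a valid tree decomposition of width max|bag| − 1 = 3, and hence tw(G) ≤ 3.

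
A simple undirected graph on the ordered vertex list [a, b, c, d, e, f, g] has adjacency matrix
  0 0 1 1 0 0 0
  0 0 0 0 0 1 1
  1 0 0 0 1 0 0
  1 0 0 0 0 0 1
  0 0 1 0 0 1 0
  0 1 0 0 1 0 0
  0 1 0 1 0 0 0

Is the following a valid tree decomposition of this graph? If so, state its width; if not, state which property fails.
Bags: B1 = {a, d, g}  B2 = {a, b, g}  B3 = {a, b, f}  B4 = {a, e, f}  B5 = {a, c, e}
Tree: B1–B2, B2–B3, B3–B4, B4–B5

Yes; width 2.

Every vertex of G appears in some bag (union = {a, b, c, d, e, f, g}); every edge is covered by a bag; and for each vertex v the set of bags containing v is connected in the bag tree. The decomposition is therefore valid. The largest bag has 3 vertices, so the width is 2.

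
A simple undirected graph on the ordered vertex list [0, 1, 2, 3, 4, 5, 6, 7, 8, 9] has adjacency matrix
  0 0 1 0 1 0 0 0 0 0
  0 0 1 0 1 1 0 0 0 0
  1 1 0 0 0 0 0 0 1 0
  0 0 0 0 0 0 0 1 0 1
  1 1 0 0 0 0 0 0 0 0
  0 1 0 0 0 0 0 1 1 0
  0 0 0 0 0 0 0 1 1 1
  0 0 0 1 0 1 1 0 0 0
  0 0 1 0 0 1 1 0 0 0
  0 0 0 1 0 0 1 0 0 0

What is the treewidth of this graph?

2

A width-2 tree decomposition is:
Bags: B1 = {0, 2, 4}  B2 = {1, 2, 4}  B3 = {1, 2, 8}  B4 = {1, 5, 8}  B5 = {5, 6, 8}  B6 = {5, 6, 7}  B7 = {6, 7, 9}  B8 = {3, 7, 9}
Tree: B1–B2, B2–B3, B3–B4, B4–B5, B5–B6, B6–B7, B7–B8
Every bag has size at most 3, so the width is 3 − 1 = 2 and tw(G) ≤ 2. The edges 0–4–1–2–0 form a cycle, so G is not a tree and its treewidth is at least 2. Therefore the treewidth is 2.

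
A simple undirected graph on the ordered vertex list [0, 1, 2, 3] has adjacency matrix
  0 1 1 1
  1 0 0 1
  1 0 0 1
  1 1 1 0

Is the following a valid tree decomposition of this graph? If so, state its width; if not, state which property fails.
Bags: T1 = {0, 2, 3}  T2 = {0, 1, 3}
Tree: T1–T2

Every vertex of G appears in some bag (union = {0, 1, 2, 3}); every edge is covered by a bag; and for each vertex v the set of bags containing v is connected in the bag tree. The decomposition is therefore valid. The largest bag has 3 vertices, so the width is 2.

Yes; width 2.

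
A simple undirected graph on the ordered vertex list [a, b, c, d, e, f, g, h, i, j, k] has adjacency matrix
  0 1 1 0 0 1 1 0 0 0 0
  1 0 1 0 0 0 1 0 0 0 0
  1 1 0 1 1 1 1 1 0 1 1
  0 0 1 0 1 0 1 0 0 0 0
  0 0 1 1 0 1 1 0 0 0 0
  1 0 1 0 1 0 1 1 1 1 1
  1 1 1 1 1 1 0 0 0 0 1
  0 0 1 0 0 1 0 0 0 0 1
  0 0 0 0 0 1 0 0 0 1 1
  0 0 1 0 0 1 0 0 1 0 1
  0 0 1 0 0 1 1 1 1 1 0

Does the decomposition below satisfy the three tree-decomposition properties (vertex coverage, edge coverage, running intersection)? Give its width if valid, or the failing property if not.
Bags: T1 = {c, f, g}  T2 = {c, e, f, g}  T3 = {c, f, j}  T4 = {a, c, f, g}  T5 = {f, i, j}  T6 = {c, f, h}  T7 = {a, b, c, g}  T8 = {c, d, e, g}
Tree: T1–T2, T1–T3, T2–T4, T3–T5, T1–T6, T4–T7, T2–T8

No — vertex k appears in no bag.

A tree decomposition must satisfy three properties: every vertex lies in some bag; for every edge, both endpoints lie together in some bag; and for every vertex, the bags containing it form a connected subtree. Here vertex k appears in no bag, so the decomposition is invalid.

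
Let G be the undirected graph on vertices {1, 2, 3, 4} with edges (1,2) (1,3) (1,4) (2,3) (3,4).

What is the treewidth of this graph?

A width-2 tree decomposition is:
Bags: B1 = {1, 2, 3}  B2 = {1, 3, 4}
Tree: B1–B2
Every bag has size at most 3, so the width is 3 − 1 = 2 and tw(G) ≤ 2. On the other hand G contains the 3-clique {1, 2, 3}. A clique must lie in a single bag of any decomposition, so no decomposition can have width below 2. Therefore the treewidth is 2.

2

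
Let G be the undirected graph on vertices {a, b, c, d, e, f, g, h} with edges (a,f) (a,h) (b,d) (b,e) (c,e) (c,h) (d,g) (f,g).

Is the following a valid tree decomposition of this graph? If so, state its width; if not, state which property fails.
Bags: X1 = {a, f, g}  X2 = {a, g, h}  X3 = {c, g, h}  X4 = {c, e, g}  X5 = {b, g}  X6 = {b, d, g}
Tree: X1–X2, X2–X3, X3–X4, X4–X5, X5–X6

No — edge (e,b) lies in no bag.

A tree decomposition must satisfy three properties: every vertex lies in some bag; for every edge, both endpoints lie together in some bag; and for every vertex, the bags containing it form a connected subtree. Here edge (e,b) lies in no bag, so the decomposition is invalid.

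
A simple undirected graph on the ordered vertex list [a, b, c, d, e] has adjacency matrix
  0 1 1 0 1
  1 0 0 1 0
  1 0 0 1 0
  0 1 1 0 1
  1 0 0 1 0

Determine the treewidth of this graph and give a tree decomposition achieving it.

Treewidth 2.
One optimal decomposition is:
Bags: B1 = {a, d, e}  B2 = {a, b, d}  B3 = {a, c, d}
Tree: B1–B2, B2–B3

Every bag has size at most 3, so the width is 3 − 1 = 2 and tw(G) ≤ 2. Since d–e–a–b–d is a cycle in G, G is not acyclic. Forests are exactly the graphs of treewidth ≤ 1, so tw(G) ≥ 2. Hence tw(G) = 2 exactly.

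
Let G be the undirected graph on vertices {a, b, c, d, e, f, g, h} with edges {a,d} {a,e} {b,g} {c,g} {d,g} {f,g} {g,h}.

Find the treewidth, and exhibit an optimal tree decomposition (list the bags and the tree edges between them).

Treewidth 1.
Bags: B1 = {a, d}  B2 = {d, g}  B3 = {g, h}  B4 = {c, g}  B5 = {f, g}  B6 = {b, g}  B7 = {a, e}
Tree: B1–B2, B2–B3, B3–B4, B2–B5, B2–B6, B1–B7

The largest bag has 2 vertices, giving width 1; this decomposition certifies tw(G) ≤ 1. G has an edge, so its treewidth is at least 1. The upper and lower bounds meet at 1, so that is the treewidth.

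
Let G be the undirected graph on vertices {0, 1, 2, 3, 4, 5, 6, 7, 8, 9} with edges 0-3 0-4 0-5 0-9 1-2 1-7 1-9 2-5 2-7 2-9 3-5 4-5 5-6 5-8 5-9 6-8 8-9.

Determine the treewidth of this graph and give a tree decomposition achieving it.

The largest bag has 3 vertices, giving width 2; this decomposition certifies tw(G) ≤ 2. For the lower bound, the 3 vertices {1, 2, 9} are pairwise adjacent, and any tree decomposition puts a clique entirely inside one bag — forcing width ≥ 2. Combining the bounds, tw(G) = 2.

Treewidth 2.
One such decomposition:
Bags: B1 = {0, 5, 9}  B2 = {2, 5, 9}  B3 = {0, 4, 5}  B4 = {0, 3, 5}  B5 = {5, 8, 9}  B6 = {1, 2, 9}  B7 = {1, 2, 7}  B8 = {5, 6, 8}
Tree: B1–B2, B1–B3, B3–B4, B2–B5, B2–B6, B6–B7, B5–B8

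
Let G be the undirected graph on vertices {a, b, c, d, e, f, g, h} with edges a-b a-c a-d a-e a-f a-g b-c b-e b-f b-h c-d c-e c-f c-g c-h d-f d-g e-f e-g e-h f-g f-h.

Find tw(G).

A width-4 tree decomposition is:
Bags: B1 = {a, c, d, f, g}  B2 = {a, c, e, f, g}  B3 = {a, b, c, e, f}  B4 = {b, c, e, f, h}
Tree: B1–B2, B2–B3, B3–B4
Every bag has size at most 5, so the width is 5 − 1 = 4 and tw(G) ≤ 4. On the other hand G contains the 5-clique {b, c, e, f, h}. A clique must lie in a single bag of any decomposition, so no decomposition can have width below 4. Hence tw(G) = 4 exactly.

4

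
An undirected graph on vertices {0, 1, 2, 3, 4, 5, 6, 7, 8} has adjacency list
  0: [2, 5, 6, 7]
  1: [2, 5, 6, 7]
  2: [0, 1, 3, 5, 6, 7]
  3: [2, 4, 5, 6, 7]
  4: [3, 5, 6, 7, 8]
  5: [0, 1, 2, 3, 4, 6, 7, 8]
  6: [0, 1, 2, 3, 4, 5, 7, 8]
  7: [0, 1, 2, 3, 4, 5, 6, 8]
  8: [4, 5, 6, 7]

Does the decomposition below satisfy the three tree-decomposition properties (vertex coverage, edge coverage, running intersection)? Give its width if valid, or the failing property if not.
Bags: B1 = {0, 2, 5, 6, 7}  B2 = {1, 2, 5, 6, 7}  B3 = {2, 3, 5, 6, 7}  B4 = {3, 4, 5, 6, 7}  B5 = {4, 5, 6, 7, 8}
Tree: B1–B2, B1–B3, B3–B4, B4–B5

Yes; width 4.

Vertex coverage: the bags together contain {0, 1, 2, 3, 4, 5, 6, 7, 8}, the full vertex set. Edge coverage: each edge of G has both endpoints in at least one bag. Running intersection: for every vertex, the bags containing it form a connected subtree. All three properties hold, so this is a valid tree decomposition of width max|bag| − 1 = 4, and hence tw(G) ≤ 4.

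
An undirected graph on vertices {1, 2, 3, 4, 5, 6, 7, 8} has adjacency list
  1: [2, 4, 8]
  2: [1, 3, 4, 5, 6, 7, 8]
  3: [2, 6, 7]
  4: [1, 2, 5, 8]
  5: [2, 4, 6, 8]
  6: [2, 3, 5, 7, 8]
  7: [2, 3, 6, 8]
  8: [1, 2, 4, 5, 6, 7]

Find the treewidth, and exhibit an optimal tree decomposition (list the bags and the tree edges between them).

Treewidth 3.
One optimal decomposition is:
Bags: B1 = {2, 4, 5, 8}  B2 = {2, 5, 6, 8}  B3 = {2, 6, 7, 8}  B4 = {2, 3, 6, 7}  B5 = {1, 2, 4, 8}
Tree: B1–B2, B2–B3, B3–B4, B1–B5

The largest bag has 4 vertices, giving width 3; this decomposition certifies tw(G) ≤ 3. For the lower bound, the 4 vertices {1, 2, 4, 8} are pairwise adjacent, and any tree decomposition puts a clique entirely inside one bag — forcing width ≥ 3. Therefore the treewidth is 3.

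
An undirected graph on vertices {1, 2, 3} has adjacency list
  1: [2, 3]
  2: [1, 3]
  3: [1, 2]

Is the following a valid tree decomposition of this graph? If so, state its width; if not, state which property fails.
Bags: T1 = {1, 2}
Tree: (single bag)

A tree decomposition must satisfy three properties: every vertex lies in some bag; for every edge, both endpoints lie together in some bag; and for every vertex, the bags containing it form a connected subtree. Here vertex 3 appears in no bag, so the decomposition is invalid.

No — vertex 3 appears in no bag.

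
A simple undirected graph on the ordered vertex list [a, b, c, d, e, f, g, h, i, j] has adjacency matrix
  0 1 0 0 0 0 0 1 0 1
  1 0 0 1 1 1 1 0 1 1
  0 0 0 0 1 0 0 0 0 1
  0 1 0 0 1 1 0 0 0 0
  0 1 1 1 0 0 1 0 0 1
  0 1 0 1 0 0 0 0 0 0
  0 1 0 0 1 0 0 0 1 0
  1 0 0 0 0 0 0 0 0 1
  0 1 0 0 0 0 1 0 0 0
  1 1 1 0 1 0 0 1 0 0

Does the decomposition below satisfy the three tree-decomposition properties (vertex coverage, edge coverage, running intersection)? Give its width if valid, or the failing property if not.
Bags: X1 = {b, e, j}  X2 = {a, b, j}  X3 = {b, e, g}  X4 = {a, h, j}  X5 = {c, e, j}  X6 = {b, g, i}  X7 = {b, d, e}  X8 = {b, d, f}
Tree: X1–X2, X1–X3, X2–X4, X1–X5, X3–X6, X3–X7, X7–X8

Yes; width 2.

Vertex coverage: the bags together contain {a, b, c, d, e, f, g, h, i, j}, the full vertex set. Edge coverage: each edge of G has both endpoints in at least one bag. Running intersection: for every vertex, the bags containing it form a connected subtree. All three properties hold, so this is a valid tree decomposition of width max|bag| − 1 = 2, and hence tw(G) ≤ 2.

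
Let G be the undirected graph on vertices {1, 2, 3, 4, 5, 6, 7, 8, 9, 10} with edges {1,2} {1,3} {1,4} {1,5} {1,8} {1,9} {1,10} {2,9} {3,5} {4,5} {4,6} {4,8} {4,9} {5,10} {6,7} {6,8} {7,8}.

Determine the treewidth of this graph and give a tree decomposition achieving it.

The largest bag has 3 vertices, giving width 2; this decomposition certifies tw(G) ≤ 2. For the lower bound, the 3 vertices {1, 5, 10} are pairwise adjacent, and any tree decomposition puts a clique entirely inside one bag — forcing width ≥ 2. Combining the bounds, tw(G) = 2.

Treewidth 2.
One optimal decomposition is:
Bags: B1 = {1, 4, 5}  B2 = {1, 4, 8}  B3 = {1, 4, 9}  B4 = {4, 6, 8}  B5 = {1, 2, 9}  B6 = {1, 5, 10}  B7 = {1, 3, 5}  B8 = {6, 7, 8}
Tree: B1–B2, B1–B3, B2–B4, B3–B5, B1–B6, B6–B7, B4–B8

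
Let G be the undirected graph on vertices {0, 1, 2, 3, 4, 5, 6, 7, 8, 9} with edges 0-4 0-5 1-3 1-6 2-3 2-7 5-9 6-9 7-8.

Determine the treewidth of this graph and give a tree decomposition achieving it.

Treewidth 1.
Bags: B1 = {0, 4}  B2 = {0, 5}  B3 = {5, 9}  B4 = {6, 9}  B5 = {1, 6}  B6 = {1, 3}  B7 = {2, 3}  B8 = {2, 7}  B9 = {7, 8}
Tree: B1–B2, B2–B3, B3–B4, B4–B5, B5–B6, B6–B7, B7–B8, B8–B9

The largest bag has 2 vertices, giving width 1; this decomposition certifies tw(G) ≤ 1. Since G has at least one edge (e.g. 4–0), it is not an edgeless graph, so tw(G) ≥ 1. Combining the bounds, tw(G) = 1.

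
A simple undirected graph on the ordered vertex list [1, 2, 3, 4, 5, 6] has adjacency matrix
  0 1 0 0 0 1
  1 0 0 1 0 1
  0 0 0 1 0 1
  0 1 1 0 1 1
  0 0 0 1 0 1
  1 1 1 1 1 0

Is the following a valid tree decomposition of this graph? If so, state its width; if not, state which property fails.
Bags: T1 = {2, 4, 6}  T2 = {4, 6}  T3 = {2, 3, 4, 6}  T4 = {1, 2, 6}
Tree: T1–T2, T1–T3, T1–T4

No — vertex 5 appears in no bag.

A tree decomposition must satisfy three properties: every vertex lies in some bag; for every edge, both endpoints lie together in some bag; and for every vertex, the bags containing it form a connected subtree. Here vertex 5 appears in no bag, so the decomposition is invalid.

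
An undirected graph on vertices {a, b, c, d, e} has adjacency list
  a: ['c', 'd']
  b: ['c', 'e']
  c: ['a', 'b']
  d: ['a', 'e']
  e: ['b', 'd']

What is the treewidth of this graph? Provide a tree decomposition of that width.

Treewidth 2.
One optimal decomposition is:
Bags: B1 = {b, d, e}  B2 = {a, b, d}  B3 = {a, b, c}
Tree: B1–B2, B2–B3

The largest bag has 3 vertices, giving width 2; this decomposition certifies tw(G) ≤ 2. The edges b–e–d–a–c–b form a cycle, so G is not a tree and its treewidth is at least 2. Combining the bounds, tw(G) = 2.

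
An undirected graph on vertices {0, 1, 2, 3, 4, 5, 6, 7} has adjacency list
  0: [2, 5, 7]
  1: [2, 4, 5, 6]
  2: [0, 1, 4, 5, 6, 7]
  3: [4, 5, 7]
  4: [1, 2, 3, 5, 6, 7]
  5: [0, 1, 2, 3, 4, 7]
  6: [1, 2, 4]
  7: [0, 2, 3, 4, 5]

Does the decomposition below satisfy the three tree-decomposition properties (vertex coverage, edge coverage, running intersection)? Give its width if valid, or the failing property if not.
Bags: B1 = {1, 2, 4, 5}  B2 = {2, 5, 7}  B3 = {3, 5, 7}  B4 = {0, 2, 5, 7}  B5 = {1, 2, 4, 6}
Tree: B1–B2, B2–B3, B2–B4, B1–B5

A tree decomposition must satisfy three properties: every vertex lies in some bag; for every edge, both endpoints lie together in some bag; and for every vertex, the bags containing it form a connected subtree. Here edge (4,7) lies in no bag, so the decomposition is invalid.

No — edge (4,7) lies in no bag.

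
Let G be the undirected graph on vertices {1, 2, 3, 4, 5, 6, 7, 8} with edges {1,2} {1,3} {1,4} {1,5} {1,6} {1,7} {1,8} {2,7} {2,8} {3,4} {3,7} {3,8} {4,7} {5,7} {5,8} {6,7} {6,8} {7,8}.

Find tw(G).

A width-3 tree decomposition is:
Bags: B1 = {1, 2, 7, 8}  B2 = {1, 6, 7, 8}  B3 = {1, 3, 7, 8}  B4 = {1, 3, 4, 7}  B5 = {1, 5, 7, 8}
Tree: B1–B2, B2–B3, B3–B4, B2–B5
The largest bag has 4 vertices, giving width 3; this decomposition certifies tw(G) ≤ 3. For the lower bound, the 4 vertices {1, 2, 7, 8} are pairwise adjacent, and any tree decomposition puts a clique entirely inside one bag — forcing width ≥ 3. Combining the bounds, tw(G) = 3.

3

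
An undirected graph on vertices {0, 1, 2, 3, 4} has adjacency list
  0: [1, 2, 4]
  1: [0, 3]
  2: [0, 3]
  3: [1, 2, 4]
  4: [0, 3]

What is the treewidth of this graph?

A width-2 tree decomposition is:
Bags: B1 = {0, 1, 3}  B2 = {0, 3, 4}  B3 = {0, 2, 3}
Tree: B1–B2, B2–B3
Each bag holds 3 vertices, so the decomposition has width 2, which upper-bounds the treewidth. Since 3–1–0–4–3 is a cycle in G, G is not acyclic. Forests are exactly the graphs of treewidth ≤ 1, so tw(G) ≥ 2. Combining the bounds, tw(G) = 2.

2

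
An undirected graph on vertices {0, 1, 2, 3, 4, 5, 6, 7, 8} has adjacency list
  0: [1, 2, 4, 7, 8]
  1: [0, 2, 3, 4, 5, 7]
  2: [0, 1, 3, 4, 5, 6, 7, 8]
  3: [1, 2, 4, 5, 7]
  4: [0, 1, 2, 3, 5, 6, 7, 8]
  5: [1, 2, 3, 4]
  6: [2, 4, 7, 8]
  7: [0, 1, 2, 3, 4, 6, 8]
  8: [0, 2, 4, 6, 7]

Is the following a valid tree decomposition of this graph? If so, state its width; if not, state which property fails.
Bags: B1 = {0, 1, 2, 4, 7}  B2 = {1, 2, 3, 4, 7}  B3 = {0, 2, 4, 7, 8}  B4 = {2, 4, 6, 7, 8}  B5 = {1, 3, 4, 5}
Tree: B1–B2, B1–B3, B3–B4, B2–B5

No — edge (2,5) lies in no bag.

A tree decomposition must satisfy three properties: every vertex lies in some bag; for every edge, both endpoints lie together in some bag; and for every vertex, the bags containing it form a connected subtree. Here edge (2,5) lies in no bag, so the decomposition is invalid.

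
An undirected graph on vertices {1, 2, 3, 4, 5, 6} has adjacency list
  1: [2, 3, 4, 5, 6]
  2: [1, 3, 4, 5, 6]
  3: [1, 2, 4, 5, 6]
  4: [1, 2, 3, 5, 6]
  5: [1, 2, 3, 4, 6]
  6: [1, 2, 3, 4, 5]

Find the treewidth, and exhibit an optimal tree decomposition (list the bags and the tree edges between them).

Treewidth 5.
One optimal decomposition is:
Bags: B1 = {1, 2, 3, 4, 5, 6}
Tree: (single bag)

With just one bag of size 6, the width is 6 − 1 = 5, so tw(G) ≤ 5. On the other hand G contains the 6-clique {1, 2, 3, 4, 5, 6}. A clique must lie in a single bag of any decomposition, so no decomposition can have width below 5. The upper and lower bounds meet at 5, so that is the treewidth.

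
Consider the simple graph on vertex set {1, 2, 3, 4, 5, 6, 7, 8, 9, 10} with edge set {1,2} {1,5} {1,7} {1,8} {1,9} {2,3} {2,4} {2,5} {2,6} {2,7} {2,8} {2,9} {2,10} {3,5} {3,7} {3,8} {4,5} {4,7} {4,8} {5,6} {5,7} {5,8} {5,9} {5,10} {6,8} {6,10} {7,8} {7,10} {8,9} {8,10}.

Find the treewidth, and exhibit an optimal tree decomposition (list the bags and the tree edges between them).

Treewidth 4.
Bags: B1 = {1, 2, 5, 7, 8}  B2 = {2, 4, 5, 7, 8}  B3 = {2, 5, 7, 8, 10}  B4 = {2, 5, 6, 8, 10}  B5 = {2, 3, 5, 7, 8}  B6 = {1, 2, 5, 8, 9}
Tree: B1–B2, B1–B3, B3–B4, B2–B5, B1–B6

The largest bag has 5 vertices, giving width 4; this decomposition certifies tw(G) ≤ 4. Conversely, {1, 2, 5, 8, 9} is a clique of size 5, and the vertices of any clique must share a bag in every tree decomposition; so some bag has ≥ 5 vertices and tw(G) ≥ 4. Hence tw(G) = 4 exactly.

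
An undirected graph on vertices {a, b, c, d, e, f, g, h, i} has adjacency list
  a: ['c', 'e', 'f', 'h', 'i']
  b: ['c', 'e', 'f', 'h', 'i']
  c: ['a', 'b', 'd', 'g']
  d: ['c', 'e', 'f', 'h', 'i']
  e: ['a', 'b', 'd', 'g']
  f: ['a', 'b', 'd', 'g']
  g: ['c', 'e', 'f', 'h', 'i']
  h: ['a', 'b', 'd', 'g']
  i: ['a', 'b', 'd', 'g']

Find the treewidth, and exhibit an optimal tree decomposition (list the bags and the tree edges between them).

Every bag has size at most 5, so the width is 5 − 1 = 4 and tw(G) ≤ 4. For the lower bound: the 5 vertex sets {c,d}, {g,h}, {a,i}, {b}, {f} are disjoint, each induces a connected subgraph, and every pair is joined by at least one edge of G. Contracting each set to a single vertex therefore yields K_{5} as a minor, and since treewidth is minor-monotone, tw(G) ≥ tw(K_{5}) = 4. Hence tw(G) = 4 exactly.

Treewidth 4.
One optimal decomposition is:
Bags: B1 = {a, b, c, d, g}  B2 = {a, b, d, g, h}  B3 = {a, b, d, g, i}  B4 = {a, b, d, f, g}  B5 = {a, b, d, e, g}
Tree: B1–B2, B2–B3, B3–B4, B4–B5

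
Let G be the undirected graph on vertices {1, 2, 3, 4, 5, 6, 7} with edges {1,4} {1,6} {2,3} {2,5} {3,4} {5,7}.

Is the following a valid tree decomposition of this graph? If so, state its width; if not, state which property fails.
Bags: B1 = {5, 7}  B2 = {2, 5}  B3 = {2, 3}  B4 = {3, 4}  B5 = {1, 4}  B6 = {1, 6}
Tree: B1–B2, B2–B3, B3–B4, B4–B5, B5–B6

Checking the three conditions: (i) the bags cover all of {1, 2, 3, 4, 5, 6, 7}; (ii) for each edge, some bag contains both endpoints; (iii) the bags containing any fixed vertex form a subtree. All hold, so the decomposition is valid with width 2 − 1 = 1.

Yes; width 1.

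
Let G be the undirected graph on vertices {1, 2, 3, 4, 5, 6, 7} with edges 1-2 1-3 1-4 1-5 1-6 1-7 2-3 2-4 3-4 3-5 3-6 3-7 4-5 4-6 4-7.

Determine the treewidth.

A width-3 tree decomposition is:
Bags: B1 = {1, 3, 4, 5}  B2 = {1, 3, 4, 6}  B3 = {1, 2, 3, 4}  B4 = {1, 3, 4, 7}
Tree: B1–B2, B1–B3, B1–B4
Every bag has size at most 4, so the width is 4 − 1 = 3 and tw(G) ≤ 3. Conversely, {1, 2, 3, 4} is a clique of size 4, and the vertices of any clique must share a bag in every tree decomposition; so some bag has ≥ 4 vertices and tw(G) ≥ 3. Combining the bounds, tw(G) = 3.

3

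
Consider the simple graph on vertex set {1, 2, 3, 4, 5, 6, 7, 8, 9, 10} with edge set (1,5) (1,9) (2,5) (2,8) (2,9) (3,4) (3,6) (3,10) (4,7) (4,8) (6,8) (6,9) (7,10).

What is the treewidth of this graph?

2

A width-2 tree decomposition is:
Bags: B1 = {1, 5, 9}  B2 = {2, 5, 9}  B3 = {2, 6, 9}  B4 = {2, 6, 8}  B5 = {3, 6, 8}  B6 = {3, 4, 8}  B7 = {3, 4, 10}  B8 = {4, 7, 10}
Tree: B1–B2, B2–B3, B3–B4, B4–B5, B5–B6, B6–B7, B7–B8
Every bag has size at most 3, so the width is 3 − 1 = 2 and tw(G) ≤ 2. For the lower bound, G contains the cycle 1–5–2–9–1, so G is not a forest; only forests have treewidth ≤ 1, hence tw(G) ≥ 2. The upper and lower bounds meet at 2, so that is the treewidth.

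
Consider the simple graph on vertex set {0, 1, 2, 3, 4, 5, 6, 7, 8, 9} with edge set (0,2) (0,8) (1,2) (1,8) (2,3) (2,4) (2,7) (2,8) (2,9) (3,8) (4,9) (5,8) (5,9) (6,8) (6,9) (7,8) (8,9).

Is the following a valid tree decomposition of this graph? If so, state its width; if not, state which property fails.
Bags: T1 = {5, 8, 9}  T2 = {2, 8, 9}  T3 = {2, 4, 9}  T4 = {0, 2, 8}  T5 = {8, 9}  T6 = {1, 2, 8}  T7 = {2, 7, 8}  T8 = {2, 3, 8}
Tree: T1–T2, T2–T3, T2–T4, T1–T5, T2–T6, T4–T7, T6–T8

A tree decomposition must satisfy three properties: every vertex lies in some bag; for every edge, both endpoints lie together in some bag; and for every vertex, the bags containing it form a connected subtree. Here vertex 6 appears in no bag, so the decomposition is invalid.

No — vertex 6 appears in no bag.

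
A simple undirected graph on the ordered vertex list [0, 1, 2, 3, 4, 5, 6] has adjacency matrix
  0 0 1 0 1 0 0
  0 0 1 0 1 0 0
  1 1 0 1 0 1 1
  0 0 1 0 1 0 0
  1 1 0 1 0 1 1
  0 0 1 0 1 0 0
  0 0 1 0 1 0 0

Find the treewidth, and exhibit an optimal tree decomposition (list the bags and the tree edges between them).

Treewidth 2.
One optimal decomposition is:
Bags: B1 = {2, 3, 4}  B2 = {2, 4, 6}  B3 = {0, 2, 4}  B4 = {1, 2, 4}  B5 = {2, 4, 5}
Tree: B1–B2, B2–B3, B3–B4, B4–B5

Each bag holds 3 vertices, so the decomposition has width 2, which upper-bounds the treewidth. For the lower bound, G contains the cycle 2–3–4–6–2, so G is not a forest; only forests have treewidth ≤ 1, hence tw(G) ≥ 2. The upper and lower bounds meet at 2, so that is the treewidth.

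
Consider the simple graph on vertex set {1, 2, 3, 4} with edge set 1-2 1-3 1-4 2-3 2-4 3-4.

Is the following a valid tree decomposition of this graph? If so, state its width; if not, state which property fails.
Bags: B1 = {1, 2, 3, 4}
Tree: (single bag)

Checking the three conditions: (i) the bags cover all of {1, 2, 3, 4}; (ii) for each edge, some bag contains both endpoints; (iii) the bags containing any fixed vertex form a subtree. All hold, so the decomposition is valid with width 4 − 1 = 3.

Yes; width 3.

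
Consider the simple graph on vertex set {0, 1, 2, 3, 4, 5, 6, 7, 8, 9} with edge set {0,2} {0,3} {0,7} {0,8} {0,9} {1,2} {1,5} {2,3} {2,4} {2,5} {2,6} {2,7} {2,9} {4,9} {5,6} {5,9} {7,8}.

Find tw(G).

2

A width-2 tree decomposition is:
Bags: B1 = {2, 5, 9}  B2 = {2, 5, 6}  B3 = {1, 2, 5}  B4 = {2, 4, 9}  B5 = {0, 2, 9}  B6 = {0, 2, 7}  B7 = {0, 2, 3}  B8 = {0, 7, 8}
Tree: B1–B2, B1–B3, B1–B4, B1–B5, B5–B6, B5–B7, B6–B8
The largest bag has 3 vertices, giving width 2; this decomposition certifies tw(G) ≤ 2. On the other hand G contains the 3-clique {0, 7, 8}. A clique must lie in a single bag of any decomposition, so no decomposition can have width below 2. The upper and lower bounds meet at 2, so that is the treewidth.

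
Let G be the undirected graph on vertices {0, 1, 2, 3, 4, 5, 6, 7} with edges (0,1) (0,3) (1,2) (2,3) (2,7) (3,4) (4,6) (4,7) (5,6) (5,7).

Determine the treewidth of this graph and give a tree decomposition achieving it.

Treewidth 2.
One such decomposition:
Bags: B1 = {4, 5, 6}  B2 = {4, 5, 7}  B3 = {3, 4, 7}  B4 = {2, 3, 7}  B5 = {0, 2, 3}  B6 = {0, 1, 2}
Tree: B1–B2, B2–B3, B3–B4, B4–B5, B5–B6

The largest bag has 3 vertices, giving width 2; this decomposition certifies tw(G) ≤ 2. The edges 6–5–7–4–6 form a cycle, so G is not a tree and its treewidth is at least 2. The upper and lower bounds meet at 2, so that is the treewidth.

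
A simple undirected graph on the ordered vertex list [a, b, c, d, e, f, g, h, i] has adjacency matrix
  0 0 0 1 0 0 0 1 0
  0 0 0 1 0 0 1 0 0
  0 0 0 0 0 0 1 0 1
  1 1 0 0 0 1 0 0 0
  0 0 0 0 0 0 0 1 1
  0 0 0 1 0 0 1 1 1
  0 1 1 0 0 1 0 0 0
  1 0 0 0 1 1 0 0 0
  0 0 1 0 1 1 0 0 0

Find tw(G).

3

A width-3 tree decomposition is:
Bags: B1 = {a, e, h, i}  B2 = {a, f, h, i}  B3 = {a, d, f, i}  B4 = {c, d, f, i}  B5 = {c, d, f, g}  B6 = {b, c, d, g}
Tree: B1–B2, B2–B3, B3–B4, B4–B5, B5–B6
Every bag has size at most 4, so the width is 4 − 1 = 3 and tw(G) ≤ 3. For the lower bound: the 4 vertex sets {a,e,h}, {i}, {f}, {b,c,d,g} are disjoint, each induces a connected subgraph, and every pair is joined by at least one edge of G. Contracting each set to a single vertex therefore yields K_{4} as a minor, and since treewidth is minor-monotone, tw(G) ≥ tw(K_{4}) = 3. Combining the bounds, tw(G) = 3.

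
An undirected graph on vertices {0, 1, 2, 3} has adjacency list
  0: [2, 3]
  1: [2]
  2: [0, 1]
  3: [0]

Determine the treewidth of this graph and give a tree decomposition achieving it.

The largest bag has 2 vertices, giving width 1; this decomposition certifies tw(G) ≤ 1. G has an edge, so its treewidth is at least 1. The upper and lower bounds meet at 1, so that is the treewidth.

Treewidth 1.
One optimal decomposition is:
Bags: B1 = {1, 2}  B2 = {0, 2}  B3 = {0, 3}
Tree: B1–B2, B2–B3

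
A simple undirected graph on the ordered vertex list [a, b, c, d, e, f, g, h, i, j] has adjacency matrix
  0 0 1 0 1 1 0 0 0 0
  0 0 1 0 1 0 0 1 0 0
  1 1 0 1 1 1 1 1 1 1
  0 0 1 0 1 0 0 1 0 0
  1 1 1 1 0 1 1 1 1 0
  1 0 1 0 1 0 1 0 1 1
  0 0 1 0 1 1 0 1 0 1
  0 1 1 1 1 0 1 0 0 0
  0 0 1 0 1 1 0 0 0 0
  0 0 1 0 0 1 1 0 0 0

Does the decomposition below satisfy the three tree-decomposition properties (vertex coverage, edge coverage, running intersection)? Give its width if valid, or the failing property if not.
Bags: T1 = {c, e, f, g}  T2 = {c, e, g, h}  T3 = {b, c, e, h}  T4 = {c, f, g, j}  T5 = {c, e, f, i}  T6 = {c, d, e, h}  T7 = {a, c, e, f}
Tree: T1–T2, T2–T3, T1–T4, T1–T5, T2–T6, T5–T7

Yes; width 3.

Vertex coverage: the bags together contain {a, b, c, d, e, f, g, h, i, j}, the full vertex set. Edge coverage: each edge of G has both endpoints in at least one bag. Running intersection: for every vertex, the bags containing it form a connected subtree. All three properties hold, so this is a valid tree decomposition of width max|bag| − 1 = 3, and hence tw(G) ≤ 3.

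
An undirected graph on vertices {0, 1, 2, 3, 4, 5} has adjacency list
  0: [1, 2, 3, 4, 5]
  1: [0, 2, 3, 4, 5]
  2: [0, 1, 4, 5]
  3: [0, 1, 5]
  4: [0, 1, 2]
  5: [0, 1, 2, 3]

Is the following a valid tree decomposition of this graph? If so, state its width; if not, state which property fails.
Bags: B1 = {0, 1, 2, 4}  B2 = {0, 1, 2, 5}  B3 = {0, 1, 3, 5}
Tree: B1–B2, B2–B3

Yes; width 3.

Checking the three conditions: (i) the bags cover all of {0, 1, 2, 3, 4, 5}; (ii) for each edge, some bag contains both endpoints; (iii) the bags containing any fixed vertex form a subtree. All hold, so the decomposition is valid with width 4 − 1 = 3.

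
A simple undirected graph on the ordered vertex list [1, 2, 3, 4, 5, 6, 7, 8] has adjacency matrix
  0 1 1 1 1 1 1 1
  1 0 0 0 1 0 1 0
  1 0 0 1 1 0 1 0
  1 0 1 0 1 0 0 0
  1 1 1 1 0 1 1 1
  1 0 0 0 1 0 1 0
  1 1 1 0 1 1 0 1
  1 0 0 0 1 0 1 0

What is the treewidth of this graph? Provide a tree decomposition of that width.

Treewidth 3.
Bags: B1 = {1, 5, 6, 7}  B2 = {1, 3, 5, 7}  B3 = {1, 2, 5, 7}  B4 = {1, 3, 4, 5}  B5 = {1, 5, 7, 8}
Tree: B1–B2, B1–B3, B2–B4, B2–B5

Every bag has size at most 4, so the width is 4 − 1 = 3 and tw(G) ≤ 3. On the other hand G contains the 4-clique {1, 3, 4, 5}. A clique must lie in a single bag of any decomposition, so no decomposition can have width below 3. Combining the bounds, tw(G) = 3.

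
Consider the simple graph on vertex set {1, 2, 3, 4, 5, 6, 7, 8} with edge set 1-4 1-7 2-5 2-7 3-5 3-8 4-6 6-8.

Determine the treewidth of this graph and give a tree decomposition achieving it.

Treewidth 2.
One optimal decomposition is:
Bags: B1 = {2, 3, 5}  B2 = {2, 3, 7}  B3 = {1, 3, 7}  B4 = {1, 3, 4}  B5 = {3, 4, 6}  B6 = {3, 6, 8}
Tree: B1–B2, B2–B3, B3–B4, B4–B5, B5–B6

The largest bag has 3 vertices, giving width 2; this decomposition certifies tw(G) ≤ 2. For the lower bound, G contains the cycle 3–5–2–7–1–4–6–8–3, so G is not a forest; only forests have treewidth ≤ 1, hence tw(G) ≥ 2. Therefore the treewidth is 2.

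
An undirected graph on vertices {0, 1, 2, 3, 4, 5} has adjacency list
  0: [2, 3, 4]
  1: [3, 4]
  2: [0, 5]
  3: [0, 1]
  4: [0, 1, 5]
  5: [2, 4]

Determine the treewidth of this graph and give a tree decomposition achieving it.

Treewidth 2.
One such decomposition:
Bags: B1 = {0, 1, 3}  B2 = {0, 1, 4}  B3 = {0, 2, 4}  B4 = {2, 4, 5}
Tree: B1–B2, B2–B3, B3–B4

Each bag holds 3 vertices, so the decomposition has width 2, which upper-bounds the treewidth. For the lower bound, G contains the cycle 3–1–4–0–3, so G is not a forest; only forests have treewidth ≤ 1, hence tw(G) ≥ 2. Therefore the treewidth is 2.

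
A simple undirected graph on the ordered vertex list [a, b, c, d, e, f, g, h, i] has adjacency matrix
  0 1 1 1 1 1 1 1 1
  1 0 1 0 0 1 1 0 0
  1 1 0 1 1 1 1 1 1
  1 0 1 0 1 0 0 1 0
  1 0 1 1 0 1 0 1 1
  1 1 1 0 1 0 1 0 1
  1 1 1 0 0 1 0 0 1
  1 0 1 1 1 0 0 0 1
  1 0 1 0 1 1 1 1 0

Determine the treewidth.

A width-4 tree decomposition is:
Bags: B1 = {a, c, e, h, i}  B2 = {a, c, d, e, h}  B3 = {a, c, e, f, i}  B4 = {a, c, f, g, i}  B5 = {a, b, c, f, g}
Tree: B1–B2, B1–B3, B3–B4, B4–B5
Every bag has size at most 5, so the width is 5 − 1 = 4 and tw(G) ≤ 4. On the other hand G contains the 5-clique {a, c, d, e, h}. A clique must lie in a single bag of any decomposition, so no decomposition can have width below 4. Hence tw(G) = 4 exactly.

4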